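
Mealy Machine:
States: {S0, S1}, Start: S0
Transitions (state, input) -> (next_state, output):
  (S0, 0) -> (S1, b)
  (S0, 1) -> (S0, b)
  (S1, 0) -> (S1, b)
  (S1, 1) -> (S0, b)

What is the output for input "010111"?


Step-by-step:
  (S0, 0) -> (S1, b)
  (S1, 1) -> (S0, b)
  (S0, 0) -> (S1, b)
  (S1, 1) -> (S0, b)
  (S0, 1) -> (S0, b)
  (S0, 1) -> (S0, b)

"bbbbbb"


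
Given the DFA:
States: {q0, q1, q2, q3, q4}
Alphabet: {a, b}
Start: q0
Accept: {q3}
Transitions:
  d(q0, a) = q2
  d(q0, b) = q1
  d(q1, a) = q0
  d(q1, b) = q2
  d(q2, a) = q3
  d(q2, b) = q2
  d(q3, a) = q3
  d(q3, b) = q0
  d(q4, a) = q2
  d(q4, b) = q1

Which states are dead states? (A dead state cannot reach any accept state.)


Forward reachability from each state:
  q0 -> reaches accept state q3 (live)
  q1 -> reaches accept state q3 (live)
  q2 -> reaches accept state q3 (live)
  q3 -> reaches accept state q3 (live)
  q4 -> reaches accept state q3 (live)

None (all states can reach an accept state)


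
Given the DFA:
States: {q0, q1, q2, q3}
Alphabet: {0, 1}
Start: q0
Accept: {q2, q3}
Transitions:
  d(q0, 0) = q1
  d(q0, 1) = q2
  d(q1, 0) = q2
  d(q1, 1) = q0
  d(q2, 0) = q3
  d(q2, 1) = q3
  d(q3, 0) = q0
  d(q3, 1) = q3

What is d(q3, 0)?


Looking up transition d(q3, 0)

q0


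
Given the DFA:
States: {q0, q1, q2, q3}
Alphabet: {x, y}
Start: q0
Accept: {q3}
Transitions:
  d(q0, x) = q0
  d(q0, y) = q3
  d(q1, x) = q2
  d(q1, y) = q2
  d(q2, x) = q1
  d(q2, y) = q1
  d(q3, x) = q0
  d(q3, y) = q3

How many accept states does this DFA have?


Accept states listed: {q3}
Counting: q3(1)

1


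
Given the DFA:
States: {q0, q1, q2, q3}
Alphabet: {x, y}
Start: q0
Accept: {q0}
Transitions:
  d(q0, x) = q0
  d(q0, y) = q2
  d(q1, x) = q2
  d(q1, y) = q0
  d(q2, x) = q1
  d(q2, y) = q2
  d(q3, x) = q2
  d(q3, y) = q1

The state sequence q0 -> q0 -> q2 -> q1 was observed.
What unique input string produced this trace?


Trace back each transition to find the symbol:
  q0 --[x]--> q0
  q0 --[y]--> q2
  q2 --[x]--> q1

"xyx"


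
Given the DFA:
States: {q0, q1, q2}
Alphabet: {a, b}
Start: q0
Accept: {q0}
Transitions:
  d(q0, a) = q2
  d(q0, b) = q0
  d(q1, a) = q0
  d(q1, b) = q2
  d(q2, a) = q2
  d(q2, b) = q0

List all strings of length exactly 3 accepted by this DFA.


All strings of length 3: 8 total
Accepted: 4

"aab", "abb", "bab", "bbb"


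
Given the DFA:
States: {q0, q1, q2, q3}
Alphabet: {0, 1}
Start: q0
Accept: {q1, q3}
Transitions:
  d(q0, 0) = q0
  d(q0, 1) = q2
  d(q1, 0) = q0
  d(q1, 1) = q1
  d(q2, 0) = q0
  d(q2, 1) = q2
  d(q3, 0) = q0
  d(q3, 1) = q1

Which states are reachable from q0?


BFS from q0:
  layer 0: {q0}
  layer 1: {q2}

{q0, q2}


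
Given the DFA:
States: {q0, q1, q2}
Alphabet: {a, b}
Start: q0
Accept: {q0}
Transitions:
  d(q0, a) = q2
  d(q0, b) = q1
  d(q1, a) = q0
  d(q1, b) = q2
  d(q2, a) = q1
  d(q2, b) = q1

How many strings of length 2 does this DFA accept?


Enumerating all length-2 strings:
  "aa" -> q1 [reject]
  "ab" -> q1 [reject]
  "ba" -> q0 [accept]
  "bb" -> q2 [reject]

1 out of 4


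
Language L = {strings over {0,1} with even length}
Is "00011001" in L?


length = 8; 8 mod 2 = 0

Yes, "00011001" is in L


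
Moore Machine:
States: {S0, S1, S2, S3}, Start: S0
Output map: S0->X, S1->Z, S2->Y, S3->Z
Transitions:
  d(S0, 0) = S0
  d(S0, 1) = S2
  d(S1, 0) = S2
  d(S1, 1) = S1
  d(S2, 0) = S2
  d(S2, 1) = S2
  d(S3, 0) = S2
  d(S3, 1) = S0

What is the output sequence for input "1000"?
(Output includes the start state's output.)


Start: S0 (output X)
  --1--> S2 (output Y)
  --0--> S2 (output Y)
  --0--> S2 (output Y)
  --0--> S2 (output Y)

"XYYYY"


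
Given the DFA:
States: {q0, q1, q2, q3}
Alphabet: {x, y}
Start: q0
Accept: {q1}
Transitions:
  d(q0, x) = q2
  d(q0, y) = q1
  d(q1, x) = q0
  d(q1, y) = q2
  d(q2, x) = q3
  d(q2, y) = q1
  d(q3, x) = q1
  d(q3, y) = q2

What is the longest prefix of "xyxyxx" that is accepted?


Run the DFA, marking each prefix where the state is accepting:
  "" -> q0 [reject]
  "x" -> q2 [reject]
  "xy" -> q1 [accept]
  "xyx" -> q0 [reject]
  "xyxy" -> q1 [accept]
  "xyxyx" -> q0 [reject]
  "xyxyxx" -> q2 [reject]

"xyxy"


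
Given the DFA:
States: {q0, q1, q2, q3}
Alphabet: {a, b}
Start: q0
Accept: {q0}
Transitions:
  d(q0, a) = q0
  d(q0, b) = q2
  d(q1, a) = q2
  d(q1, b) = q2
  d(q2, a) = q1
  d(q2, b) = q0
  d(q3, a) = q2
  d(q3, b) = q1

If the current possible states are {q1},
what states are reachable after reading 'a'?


Apply transition on 'a' from each current state:
  d(q1, a) = q2

{q2}


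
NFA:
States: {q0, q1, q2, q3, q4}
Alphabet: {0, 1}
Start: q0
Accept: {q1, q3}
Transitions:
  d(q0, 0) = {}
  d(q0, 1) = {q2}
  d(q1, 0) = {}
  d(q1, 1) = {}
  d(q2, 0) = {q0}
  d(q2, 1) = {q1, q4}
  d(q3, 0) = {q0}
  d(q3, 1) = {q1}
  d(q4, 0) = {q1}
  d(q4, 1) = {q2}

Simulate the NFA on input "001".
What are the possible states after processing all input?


Start: {q0}
  --0--> {}
  --0--> {}
  --1--> {}

{} (empty set, no valid transitions)


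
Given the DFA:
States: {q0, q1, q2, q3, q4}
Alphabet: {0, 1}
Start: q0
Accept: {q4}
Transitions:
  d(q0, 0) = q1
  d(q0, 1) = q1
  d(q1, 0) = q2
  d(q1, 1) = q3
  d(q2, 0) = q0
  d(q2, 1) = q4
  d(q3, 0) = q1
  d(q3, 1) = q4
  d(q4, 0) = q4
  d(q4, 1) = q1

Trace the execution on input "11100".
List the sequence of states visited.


Input: 11100
d(q0, 1) = q1
d(q1, 1) = q3
d(q3, 1) = q4
d(q4, 0) = q4
d(q4, 0) = q4


q0 -> q1 -> q3 -> q4 -> q4 -> q4


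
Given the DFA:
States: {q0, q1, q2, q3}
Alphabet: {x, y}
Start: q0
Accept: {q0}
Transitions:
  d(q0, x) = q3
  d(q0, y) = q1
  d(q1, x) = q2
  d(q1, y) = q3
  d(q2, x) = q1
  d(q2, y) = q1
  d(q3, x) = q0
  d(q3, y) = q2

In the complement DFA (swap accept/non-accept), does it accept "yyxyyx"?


Trace: q0 -> q1 -> q3 -> q0 -> q1 -> q3 -> q0
Final: q0
Original accept: {q0}
Complement: q0 is in original accept

No, complement rejects (original accepts)


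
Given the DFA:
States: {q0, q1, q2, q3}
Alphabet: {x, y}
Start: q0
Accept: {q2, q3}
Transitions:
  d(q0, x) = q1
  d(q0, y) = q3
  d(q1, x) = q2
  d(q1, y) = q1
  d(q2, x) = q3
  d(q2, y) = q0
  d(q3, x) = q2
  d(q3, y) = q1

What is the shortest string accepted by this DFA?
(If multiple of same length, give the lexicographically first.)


BFS by string length (lex-first path to each state shown):
  len 0: q0<-""
  len 1: q1<-"x", q3<-"y"
Found accept state at length 1.

"y"


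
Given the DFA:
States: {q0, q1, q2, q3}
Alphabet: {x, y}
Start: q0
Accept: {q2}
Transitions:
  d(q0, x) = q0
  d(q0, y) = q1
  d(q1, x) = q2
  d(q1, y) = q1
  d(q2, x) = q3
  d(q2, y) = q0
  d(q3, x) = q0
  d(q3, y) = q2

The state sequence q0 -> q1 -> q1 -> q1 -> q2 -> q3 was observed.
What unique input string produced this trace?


Trace back each transition to find the symbol:
  q0 --[y]--> q1
  q1 --[y]--> q1
  q1 --[y]--> q1
  q1 --[x]--> q2
  q2 --[x]--> q3

"yyyxx"


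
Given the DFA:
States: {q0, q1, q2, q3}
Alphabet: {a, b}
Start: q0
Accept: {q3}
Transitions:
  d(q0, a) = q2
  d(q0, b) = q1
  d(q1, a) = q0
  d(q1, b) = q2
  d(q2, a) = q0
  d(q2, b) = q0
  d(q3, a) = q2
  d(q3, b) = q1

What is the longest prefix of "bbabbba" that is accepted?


Run the DFA, marking each prefix where the state is accepting:
  "" -> q0 [reject]
  "b" -> q1 [reject]
  "bb" -> q2 [reject]
  "bba" -> q0 [reject]
  "bbab" -> q1 [reject]
  "bbabb" -> q2 [reject]
  "bbabbb" -> q0 [reject]
  "bbabbba" -> q2 [reject]

No prefix is accepted


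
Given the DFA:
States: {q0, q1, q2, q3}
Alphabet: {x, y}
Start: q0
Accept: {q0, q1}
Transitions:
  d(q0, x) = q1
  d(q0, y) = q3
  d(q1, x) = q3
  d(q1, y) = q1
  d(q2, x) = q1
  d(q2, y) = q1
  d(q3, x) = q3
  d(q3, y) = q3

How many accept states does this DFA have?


Accept states listed: {q0, q1}
Counting: q0(1) q1(2)

2


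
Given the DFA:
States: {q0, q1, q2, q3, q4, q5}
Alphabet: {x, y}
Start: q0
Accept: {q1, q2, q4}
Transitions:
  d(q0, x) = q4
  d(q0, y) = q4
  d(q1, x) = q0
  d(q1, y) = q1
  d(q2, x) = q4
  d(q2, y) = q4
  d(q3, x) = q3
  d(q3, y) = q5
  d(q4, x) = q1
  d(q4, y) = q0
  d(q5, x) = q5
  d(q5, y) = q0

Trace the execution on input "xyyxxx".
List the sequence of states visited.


Input: xyyxxx
d(q0, x) = q4
d(q4, y) = q0
d(q0, y) = q4
d(q4, x) = q1
d(q1, x) = q0
d(q0, x) = q4


q0 -> q4 -> q0 -> q4 -> q1 -> q0 -> q4


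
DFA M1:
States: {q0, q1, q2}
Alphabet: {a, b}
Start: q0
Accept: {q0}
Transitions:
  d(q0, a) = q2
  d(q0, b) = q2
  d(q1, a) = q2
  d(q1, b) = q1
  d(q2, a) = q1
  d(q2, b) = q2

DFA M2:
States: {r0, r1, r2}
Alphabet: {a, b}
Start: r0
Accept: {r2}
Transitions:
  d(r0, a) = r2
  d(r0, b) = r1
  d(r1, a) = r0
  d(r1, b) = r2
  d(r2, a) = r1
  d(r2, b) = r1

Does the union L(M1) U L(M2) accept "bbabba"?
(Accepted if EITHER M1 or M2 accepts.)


M1: final=q2 accepted=False
M2: final=r0 accepted=False

No, union rejects (neither accepts)


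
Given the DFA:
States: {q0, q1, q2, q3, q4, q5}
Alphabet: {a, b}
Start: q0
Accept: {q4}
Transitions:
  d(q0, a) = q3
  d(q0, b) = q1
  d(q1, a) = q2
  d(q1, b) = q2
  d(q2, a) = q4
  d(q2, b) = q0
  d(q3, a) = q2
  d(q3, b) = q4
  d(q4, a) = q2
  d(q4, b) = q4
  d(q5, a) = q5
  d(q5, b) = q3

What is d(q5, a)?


Looking up transition d(q5, a)

q5


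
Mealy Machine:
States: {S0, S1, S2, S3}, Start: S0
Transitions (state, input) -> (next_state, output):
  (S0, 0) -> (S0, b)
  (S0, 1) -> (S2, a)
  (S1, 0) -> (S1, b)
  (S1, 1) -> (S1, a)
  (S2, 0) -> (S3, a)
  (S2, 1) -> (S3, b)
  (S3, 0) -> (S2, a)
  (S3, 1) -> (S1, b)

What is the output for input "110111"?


Step-by-step:
  (S0, 1) -> (S2, a)
  (S2, 1) -> (S3, b)
  (S3, 0) -> (S2, a)
  (S2, 1) -> (S3, b)
  (S3, 1) -> (S1, b)
  (S1, 1) -> (S1, a)

"ababba"


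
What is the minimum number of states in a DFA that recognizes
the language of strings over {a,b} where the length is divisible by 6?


States track (length) mod 6.
Need 6 states: one per remainder 0..5; accept = remainder 0.

6


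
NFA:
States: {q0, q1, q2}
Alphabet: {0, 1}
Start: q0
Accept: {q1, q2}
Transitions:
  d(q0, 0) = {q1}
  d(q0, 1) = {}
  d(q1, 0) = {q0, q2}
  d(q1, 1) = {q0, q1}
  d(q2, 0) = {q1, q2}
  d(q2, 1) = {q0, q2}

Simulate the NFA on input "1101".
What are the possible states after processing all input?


Start: {q0}
  --1--> {}
  --1--> {}
  --0--> {}
  --1--> {}

{} (empty set, no valid transitions)


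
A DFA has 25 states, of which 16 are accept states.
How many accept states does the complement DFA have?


Complement swaps accept and non-accept states.
25 - 16 = 9

9


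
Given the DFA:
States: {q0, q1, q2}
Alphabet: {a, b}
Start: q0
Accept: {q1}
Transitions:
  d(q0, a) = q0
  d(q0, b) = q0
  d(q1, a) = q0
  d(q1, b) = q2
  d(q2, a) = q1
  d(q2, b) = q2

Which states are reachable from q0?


BFS from q0:
  layer 0: {q0}

{q0}


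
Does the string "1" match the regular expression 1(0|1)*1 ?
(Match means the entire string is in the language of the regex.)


|string| = 1; first = '1'; last = '1'

No, "1" does not match 1(0|1)*1


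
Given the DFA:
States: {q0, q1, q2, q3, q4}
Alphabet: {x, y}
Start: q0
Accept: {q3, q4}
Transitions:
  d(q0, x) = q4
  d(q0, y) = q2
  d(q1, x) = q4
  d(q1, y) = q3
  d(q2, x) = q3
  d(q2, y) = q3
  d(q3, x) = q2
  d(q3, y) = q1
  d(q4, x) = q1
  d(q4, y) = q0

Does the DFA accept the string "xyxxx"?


Trace: q0 -> q4 -> q0 -> q4 -> q1 -> q4
Final state: q4
Accept states: {q3, q4}

Yes, accepted (final state q4 is an accept state)


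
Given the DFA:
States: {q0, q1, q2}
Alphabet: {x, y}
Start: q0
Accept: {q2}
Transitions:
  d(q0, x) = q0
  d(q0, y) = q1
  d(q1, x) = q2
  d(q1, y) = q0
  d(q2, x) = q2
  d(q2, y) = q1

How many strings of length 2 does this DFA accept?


Enumerating all length-2 strings:
  "xx" -> q0 [reject]
  "xy" -> q1 [reject]
  "yx" -> q2 [accept]
  "yy" -> q0 [reject]

1 out of 4


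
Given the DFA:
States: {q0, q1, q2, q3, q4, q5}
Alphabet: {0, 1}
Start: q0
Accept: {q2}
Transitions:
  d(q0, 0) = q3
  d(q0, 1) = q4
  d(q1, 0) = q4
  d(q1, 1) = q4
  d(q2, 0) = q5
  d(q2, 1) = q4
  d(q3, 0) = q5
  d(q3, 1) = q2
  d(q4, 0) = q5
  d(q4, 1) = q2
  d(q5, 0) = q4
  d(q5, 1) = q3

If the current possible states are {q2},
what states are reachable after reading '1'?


Apply transition on '1' from each current state:
  d(q2, 1) = q4

{q4}


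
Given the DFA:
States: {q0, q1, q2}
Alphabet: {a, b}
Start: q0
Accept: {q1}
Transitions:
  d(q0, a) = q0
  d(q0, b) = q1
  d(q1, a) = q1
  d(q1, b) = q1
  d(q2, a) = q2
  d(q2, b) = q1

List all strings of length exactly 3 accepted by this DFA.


All strings of length 3: 8 total
Accepted: 7

"aab", "aba", "abb", "baa", "bab", "bba", "bbb"


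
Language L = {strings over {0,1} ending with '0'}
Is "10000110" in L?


last symbol = '0'

Yes, "10000110" is in L


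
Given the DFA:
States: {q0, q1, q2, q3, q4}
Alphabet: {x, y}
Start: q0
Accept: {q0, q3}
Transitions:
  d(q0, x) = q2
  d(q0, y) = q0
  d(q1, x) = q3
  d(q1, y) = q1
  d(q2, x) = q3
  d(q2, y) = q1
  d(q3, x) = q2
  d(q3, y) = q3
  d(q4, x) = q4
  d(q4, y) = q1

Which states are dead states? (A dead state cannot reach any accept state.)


Forward reachability from each state:
  q0 -> reaches accept state q0 (live)
  q1 -> reaches accept state q3 (live)
  q2 -> reaches accept state q3 (live)
  q3 -> reaches accept state q3 (live)
  q4 -> reaches accept state q3 (live)

None (all states can reach an accept state)


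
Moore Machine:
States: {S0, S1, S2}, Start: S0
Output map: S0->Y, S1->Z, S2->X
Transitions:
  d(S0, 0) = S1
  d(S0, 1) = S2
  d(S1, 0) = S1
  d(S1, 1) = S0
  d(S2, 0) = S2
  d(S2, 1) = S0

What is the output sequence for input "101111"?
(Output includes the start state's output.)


Start: S0 (output Y)
  --1--> S2 (output X)
  --0--> S2 (output X)
  --1--> S0 (output Y)
  --1--> S2 (output X)
  --1--> S0 (output Y)
  --1--> S2 (output X)

"YXXYXYX"


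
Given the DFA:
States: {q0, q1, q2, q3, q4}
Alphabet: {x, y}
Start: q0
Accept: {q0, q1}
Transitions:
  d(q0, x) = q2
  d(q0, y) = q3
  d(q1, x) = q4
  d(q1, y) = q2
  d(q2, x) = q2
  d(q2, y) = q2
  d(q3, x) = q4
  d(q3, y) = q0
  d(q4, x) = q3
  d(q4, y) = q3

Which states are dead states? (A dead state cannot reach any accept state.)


Forward reachability from each state:
  q0 -> reaches accept state q0 (live)
  q1 -> reaches accept state q0 (live)
  q2 -> reaches {q2}, no accept state (dead)
  q3 -> reaches accept state q0 (live)
  q4 -> reaches accept state q0 (live)

{q2}


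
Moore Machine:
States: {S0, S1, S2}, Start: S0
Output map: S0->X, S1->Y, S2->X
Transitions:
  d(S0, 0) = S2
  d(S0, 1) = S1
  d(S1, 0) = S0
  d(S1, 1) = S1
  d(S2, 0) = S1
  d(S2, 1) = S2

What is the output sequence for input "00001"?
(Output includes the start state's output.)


Start: S0 (output X)
  --0--> S2 (output X)
  --0--> S1 (output Y)
  --0--> S0 (output X)
  --0--> S2 (output X)
  --1--> S2 (output X)

"XXYXXX"


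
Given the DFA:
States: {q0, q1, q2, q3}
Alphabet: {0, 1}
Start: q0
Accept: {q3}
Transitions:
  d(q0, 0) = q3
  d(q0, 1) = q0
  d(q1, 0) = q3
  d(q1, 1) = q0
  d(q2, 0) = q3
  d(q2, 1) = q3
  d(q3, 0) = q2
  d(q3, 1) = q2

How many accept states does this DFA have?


Accept states listed: {q3}
Counting: q3(1)

1


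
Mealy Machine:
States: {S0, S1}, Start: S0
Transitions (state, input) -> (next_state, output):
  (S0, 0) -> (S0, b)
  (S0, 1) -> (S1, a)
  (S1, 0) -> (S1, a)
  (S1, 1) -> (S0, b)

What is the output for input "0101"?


Step-by-step:
  (S0, 0) -> (S0, b)
  (S0, 1) -> (S1, a)
  (S1, 0) -> (S1, a)
  (S1, 1) -> (S0, b)

"baab"


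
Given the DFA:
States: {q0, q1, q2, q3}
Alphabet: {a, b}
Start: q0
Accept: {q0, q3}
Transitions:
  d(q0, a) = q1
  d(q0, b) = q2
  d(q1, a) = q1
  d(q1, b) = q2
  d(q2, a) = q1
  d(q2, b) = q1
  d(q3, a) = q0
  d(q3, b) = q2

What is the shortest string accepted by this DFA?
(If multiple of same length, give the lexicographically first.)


BFS by string length (lex-first path to each state shown):
  len 0: q0<-""
Found accept state at length 0.

"" (empty string)


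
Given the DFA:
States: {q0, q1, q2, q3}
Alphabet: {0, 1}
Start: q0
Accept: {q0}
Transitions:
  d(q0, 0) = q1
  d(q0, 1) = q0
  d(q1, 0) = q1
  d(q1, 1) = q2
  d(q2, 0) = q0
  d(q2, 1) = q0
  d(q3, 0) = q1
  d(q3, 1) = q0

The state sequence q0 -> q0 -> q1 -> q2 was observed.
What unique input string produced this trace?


Trace back each transition to find the symbol:
  q0 --[1]--> q0
  q0 --[0]--> q1
  q1 --[1]--> q2

"101"


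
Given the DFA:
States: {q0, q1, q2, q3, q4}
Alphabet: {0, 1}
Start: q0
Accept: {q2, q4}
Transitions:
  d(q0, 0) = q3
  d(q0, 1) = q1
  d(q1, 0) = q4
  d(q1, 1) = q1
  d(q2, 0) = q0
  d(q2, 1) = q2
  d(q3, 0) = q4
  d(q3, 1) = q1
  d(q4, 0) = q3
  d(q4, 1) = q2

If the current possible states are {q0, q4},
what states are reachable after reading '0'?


Apply transition on '0' from each current state:
  d(q0, 0) = q3
  d(q4, 0) = q3

{q3}


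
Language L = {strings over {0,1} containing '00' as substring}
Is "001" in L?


'00' occurs at index 0

Yes, "001" is in L


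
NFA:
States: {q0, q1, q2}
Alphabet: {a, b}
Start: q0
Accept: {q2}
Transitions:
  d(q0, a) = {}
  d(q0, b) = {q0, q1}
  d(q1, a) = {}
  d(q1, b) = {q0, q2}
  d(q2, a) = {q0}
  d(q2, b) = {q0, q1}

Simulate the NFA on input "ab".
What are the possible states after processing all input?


Start: {q0}
  --a--> {}
  --b--> {}

{} (empty set, no valid transitions)


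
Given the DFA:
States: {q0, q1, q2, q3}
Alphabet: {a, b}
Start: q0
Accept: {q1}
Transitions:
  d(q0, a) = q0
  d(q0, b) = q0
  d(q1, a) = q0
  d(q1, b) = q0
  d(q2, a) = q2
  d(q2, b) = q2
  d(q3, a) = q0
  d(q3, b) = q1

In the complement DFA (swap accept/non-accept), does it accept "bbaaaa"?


Trace: q0 -> q0 -> q0 -> q0 -> q0 -> q0 -> q0
Final: q0
Original accept: {q1}
Complement: q0 is not in original accept

Yes, complement accepts (original rejects)


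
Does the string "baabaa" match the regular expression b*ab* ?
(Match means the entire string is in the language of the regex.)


|string| = 6; first = 'b'; last = 'a'

No, "baabaa" does not match b*ab*


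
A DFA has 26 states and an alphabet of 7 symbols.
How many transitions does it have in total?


Each state has exactly one transition per symbol.
26 * 7 = 182

182


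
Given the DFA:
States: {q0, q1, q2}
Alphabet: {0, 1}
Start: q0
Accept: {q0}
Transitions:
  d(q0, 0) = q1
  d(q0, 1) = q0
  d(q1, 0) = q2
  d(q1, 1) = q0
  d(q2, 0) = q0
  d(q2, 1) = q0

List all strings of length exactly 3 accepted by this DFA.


All strings of length 3: 8 total
Accepted: 5

"000", "001", "011", "101", "111"


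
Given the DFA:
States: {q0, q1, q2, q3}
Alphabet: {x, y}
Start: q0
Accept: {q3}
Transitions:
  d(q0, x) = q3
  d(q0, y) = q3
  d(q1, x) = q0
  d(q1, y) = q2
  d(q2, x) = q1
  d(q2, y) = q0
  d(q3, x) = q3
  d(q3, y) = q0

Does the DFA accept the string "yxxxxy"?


Trace: q0 -> q3 -> q3 -> q3 -> q3 -> q3 -> q0
Final state: q0
Accept states: {q3}

No, rejected (final state q0 is not an accept state)


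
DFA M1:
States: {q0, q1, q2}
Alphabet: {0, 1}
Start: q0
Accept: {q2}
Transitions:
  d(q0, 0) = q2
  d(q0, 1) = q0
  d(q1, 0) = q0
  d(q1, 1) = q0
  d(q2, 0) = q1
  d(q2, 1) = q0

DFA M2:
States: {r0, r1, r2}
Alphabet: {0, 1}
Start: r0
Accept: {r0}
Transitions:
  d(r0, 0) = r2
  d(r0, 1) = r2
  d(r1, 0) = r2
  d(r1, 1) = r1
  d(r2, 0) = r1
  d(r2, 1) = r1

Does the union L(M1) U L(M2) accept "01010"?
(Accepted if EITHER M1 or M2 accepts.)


M1: final=q2 accepted=True
M2: final=r2 accepted=False

Yes, union accepts


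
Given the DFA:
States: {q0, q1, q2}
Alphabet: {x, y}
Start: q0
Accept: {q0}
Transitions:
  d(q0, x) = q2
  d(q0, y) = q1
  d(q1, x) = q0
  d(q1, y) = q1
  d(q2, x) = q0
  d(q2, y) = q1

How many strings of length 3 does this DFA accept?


Enumerating all length-3 strings:
  "xxx" -> q2 [reject]
  "xxy" -> q1 [reject]
  "xyx" -> q0 [accept]
  "xyy" -> q1 [reject]
  "yxx" -> q2 [reject]
  "yxy" -> q1 [reject]
  "yyx" -> q0 [accept]
  "yyy" -> q1 [reject]

2 out of 8


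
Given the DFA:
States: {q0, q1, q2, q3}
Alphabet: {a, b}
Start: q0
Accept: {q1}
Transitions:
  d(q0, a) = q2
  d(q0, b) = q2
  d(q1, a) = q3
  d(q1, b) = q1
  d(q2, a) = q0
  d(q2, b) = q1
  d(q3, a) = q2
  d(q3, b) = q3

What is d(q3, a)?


Looking up transition d(q3, a)

q2


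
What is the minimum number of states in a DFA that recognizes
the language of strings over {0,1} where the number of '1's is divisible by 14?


States track (count of '1') mod 14.
Need 14 states: one per remainder 0..13; accept = remainder 0.

14


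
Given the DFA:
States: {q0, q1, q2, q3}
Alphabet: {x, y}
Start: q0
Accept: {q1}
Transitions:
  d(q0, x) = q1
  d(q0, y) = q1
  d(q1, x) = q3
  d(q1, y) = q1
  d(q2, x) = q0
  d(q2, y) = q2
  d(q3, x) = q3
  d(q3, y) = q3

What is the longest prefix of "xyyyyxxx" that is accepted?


Run the DFA, marking each prefix where the state is accepting:
  "" -> q0 [reject]
  "x" -> q1 [accept]
  "xy" -> q1 [accept]
  "xyy" -> q1 [accept]
  "xyyy" -> q1 [accept]
  "xyyyy" -> q1 [accept]
  "xyyyyx" -> q3 [reject]
  "xyyyyxx" -> q3 [reject]
  "xyyyyxxx" -> q3 [reject]

"xyyyy"


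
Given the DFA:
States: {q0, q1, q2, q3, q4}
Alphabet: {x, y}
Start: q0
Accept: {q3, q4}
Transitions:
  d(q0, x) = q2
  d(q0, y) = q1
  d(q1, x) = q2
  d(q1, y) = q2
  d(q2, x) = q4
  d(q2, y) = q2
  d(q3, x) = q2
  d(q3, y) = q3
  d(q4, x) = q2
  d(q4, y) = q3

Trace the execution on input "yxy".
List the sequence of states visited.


Input: yxy
d(q0, y) = q1
d(q1, x) = q2
d(q2, y) = q2


q0 -> q1 -> q2 -> q2


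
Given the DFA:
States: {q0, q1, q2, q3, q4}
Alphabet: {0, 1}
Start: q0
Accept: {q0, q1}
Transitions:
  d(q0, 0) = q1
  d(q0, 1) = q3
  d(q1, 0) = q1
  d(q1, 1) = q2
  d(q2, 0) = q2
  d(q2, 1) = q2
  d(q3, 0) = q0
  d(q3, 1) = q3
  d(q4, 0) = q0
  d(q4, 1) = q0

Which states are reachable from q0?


BFS from q0:
  layer 0: {q0}
  layer 1: {q1, q3}
  layer 2: {q2}

{q0, q1, q2, q3}


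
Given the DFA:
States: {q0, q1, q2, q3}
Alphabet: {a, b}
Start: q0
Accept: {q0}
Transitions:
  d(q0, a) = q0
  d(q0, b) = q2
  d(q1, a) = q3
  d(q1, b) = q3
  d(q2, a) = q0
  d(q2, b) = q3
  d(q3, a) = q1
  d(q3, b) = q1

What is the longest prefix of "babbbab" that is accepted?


Run the DFA, marking each prefix where the state is accepting:
  "" -> q0 [accept]
  "b" -> q2 [reject]
  "ba" -> q0 [accept]
  "bab" -> q2 [reject]
  "babb" -> q3 [reject]
  "babbb" -> q1 [reject]
  "babbba" -> q3 [reject]
  "babbbab" -> q1 [reject]

"ba"


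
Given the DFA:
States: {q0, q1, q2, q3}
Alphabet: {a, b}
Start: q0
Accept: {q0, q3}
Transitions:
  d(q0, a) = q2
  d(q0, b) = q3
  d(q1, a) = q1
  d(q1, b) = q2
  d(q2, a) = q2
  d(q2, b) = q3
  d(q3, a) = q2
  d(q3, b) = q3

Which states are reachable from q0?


BFS from q0:
  layer 0: {q0}
  layer 1: {q2, q3}

{q0, q2, q3}


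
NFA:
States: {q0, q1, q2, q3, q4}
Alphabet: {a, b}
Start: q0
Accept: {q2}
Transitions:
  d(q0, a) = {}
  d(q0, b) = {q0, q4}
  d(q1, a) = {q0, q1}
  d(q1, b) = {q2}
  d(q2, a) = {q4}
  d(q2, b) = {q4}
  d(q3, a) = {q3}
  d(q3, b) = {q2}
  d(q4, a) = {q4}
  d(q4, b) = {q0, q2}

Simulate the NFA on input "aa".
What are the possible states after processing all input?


Start: {q0}
  --a--> {}
  --a--> {}

{} (empty set, no valid transitions)


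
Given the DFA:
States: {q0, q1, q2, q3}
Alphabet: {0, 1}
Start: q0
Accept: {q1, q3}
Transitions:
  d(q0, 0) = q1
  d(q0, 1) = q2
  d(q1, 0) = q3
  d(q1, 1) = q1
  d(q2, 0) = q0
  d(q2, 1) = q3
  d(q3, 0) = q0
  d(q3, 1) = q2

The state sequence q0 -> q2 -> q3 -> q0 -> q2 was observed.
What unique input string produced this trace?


Trace back each transition to find the symbol:
  q0 --[1]--> q2
  q2 --[1]--> q3
  q3 --[0]--> q0
  q0 --[1]--> q2

"1101"


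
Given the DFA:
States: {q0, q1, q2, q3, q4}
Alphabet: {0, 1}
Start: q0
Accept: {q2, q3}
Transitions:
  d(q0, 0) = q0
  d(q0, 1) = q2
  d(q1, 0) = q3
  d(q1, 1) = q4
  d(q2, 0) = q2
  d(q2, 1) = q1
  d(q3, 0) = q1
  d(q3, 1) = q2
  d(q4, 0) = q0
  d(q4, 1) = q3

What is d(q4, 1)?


Looking up transition d(q4, 1)

q3


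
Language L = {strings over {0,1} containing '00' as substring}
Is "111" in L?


'00' does not occur

No, "111" is not in L


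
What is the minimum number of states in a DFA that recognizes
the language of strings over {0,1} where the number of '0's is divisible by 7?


States track (count of '0') mod 7.
Need 7 states: one per remainder 0..6; accept = remainder 0.

7


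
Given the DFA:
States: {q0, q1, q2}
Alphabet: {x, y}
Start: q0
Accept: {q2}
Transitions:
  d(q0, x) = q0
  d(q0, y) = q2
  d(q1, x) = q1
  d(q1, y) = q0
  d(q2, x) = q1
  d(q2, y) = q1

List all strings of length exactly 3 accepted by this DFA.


All strings of length 3: 8 total
Accepted: 1

"xxy"


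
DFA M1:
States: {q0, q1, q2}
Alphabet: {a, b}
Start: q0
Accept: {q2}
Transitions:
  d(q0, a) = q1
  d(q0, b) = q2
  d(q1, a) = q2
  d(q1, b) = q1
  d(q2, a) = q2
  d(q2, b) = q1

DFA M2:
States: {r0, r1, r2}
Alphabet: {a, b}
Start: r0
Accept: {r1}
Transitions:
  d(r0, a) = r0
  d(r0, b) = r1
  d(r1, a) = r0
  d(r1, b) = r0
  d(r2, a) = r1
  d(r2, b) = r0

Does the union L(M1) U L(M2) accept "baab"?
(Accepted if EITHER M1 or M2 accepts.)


M1: final=q1 accepted=False
M2: final=r1 accepted=True

Yes, union accepts


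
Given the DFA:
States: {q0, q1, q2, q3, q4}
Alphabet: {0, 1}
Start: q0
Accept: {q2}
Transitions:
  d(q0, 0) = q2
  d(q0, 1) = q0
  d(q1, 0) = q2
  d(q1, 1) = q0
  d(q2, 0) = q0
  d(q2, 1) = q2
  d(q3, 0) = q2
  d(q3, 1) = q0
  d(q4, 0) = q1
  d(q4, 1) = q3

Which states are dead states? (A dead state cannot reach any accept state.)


Forward reachability from each state:
  q0 -> reaches accept state q2 (live)
  q1 -> reaches accept state q2 (live)
  q2 -> reaches accept state q2 (live)
  q3 -> reaches accept state q2 (live)
  q4 -> reaches accept state q2 (live)

None (all states can reach an accept state)


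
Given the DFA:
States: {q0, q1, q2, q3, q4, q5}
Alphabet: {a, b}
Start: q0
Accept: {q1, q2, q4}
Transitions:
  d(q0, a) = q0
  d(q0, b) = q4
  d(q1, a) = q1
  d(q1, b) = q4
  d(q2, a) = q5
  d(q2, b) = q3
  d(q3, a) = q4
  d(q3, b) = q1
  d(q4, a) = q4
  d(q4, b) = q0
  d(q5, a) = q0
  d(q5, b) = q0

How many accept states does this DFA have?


Accept states listed: {q1, q2, q4}
Counting: q1(1) q2(2) q4(3)

3


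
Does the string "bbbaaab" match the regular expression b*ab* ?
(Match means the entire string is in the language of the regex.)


|string| = 7; first = 'b'; last = 'b'

No, "bbbaaab" does not match b*ab*


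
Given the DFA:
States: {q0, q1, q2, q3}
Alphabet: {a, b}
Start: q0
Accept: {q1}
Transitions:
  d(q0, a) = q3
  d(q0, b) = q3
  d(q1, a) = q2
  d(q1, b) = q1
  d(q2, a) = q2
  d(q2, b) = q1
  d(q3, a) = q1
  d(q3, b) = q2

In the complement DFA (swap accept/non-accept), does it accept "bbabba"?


Trace: q0 -> q3 -> q2 -> q2 -> q1 -> q1 -> q2
Final: q2
Original accept: {q1}
Complement: q2 is not in original accept

Yes, complement accepts (original rejects)


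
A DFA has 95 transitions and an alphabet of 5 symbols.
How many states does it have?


Each state has exactly one transition per symbol.
states = transitions / |alphabet| = 95 / 5 = 19

19


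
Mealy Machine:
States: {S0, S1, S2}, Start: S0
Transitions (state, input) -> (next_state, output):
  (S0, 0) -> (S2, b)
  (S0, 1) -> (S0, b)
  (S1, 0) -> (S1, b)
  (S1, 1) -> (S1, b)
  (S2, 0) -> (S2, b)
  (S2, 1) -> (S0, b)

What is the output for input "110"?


Step-by-step:
  (S0, 1) -> (S0, b)
  (S0, 1) -> (S0, b)
  (S0, 0) -> (S2, b)

"bbb"


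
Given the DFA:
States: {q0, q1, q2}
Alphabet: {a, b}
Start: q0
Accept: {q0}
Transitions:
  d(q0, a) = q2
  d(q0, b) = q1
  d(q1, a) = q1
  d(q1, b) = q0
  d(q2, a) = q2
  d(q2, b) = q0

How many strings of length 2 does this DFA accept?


Enumerating all length-2 strings:
  "aa" -> q2 [reject]
  "ab" -> q0 [accept]
  "ba" -> q1 [reject]
  "bb" -> q0 [accept]

2 out of 4


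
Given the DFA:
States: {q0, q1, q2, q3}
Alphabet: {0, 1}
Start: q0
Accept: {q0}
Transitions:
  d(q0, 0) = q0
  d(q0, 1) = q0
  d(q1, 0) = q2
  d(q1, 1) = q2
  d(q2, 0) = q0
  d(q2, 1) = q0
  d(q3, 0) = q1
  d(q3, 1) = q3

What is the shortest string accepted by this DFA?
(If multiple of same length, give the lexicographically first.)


BFS by string length (lex-first path to each state shown):
  len 0: q0<-""
Found accept state at length 0.

"" (empty string)


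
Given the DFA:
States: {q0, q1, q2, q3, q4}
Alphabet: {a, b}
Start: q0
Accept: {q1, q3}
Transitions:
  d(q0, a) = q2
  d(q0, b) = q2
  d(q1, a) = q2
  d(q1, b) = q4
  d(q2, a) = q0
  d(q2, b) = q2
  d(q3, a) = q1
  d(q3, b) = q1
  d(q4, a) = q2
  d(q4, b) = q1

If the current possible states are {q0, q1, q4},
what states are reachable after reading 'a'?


Apply transition on 'a' from each current state:
  d(q0, a) = q2
  d(q1, a) = q2
  d(q4, a) = q2

{q2}


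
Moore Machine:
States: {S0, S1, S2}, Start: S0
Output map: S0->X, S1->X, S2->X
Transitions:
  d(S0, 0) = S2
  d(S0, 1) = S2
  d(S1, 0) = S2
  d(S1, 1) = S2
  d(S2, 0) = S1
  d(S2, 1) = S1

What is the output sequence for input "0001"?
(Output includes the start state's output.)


Start: S0 (output X)
  --0--> S2 (output X)
  --0--> S1 (output X)
  --0--> S2 (output X)
  --1--> S1 (output X)

"XXXXX"


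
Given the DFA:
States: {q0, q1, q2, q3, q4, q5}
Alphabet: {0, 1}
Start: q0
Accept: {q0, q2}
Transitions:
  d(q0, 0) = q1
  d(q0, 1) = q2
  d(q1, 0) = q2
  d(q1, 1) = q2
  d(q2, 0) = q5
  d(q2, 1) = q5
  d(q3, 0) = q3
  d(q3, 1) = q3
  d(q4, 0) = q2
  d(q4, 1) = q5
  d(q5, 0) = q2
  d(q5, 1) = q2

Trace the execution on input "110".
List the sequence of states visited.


Input: 110
d(q0, 1) = q2
d(q2, 1) = q5
d(q5, 0) = q2


q0 -> q2 -> q5 -> q2


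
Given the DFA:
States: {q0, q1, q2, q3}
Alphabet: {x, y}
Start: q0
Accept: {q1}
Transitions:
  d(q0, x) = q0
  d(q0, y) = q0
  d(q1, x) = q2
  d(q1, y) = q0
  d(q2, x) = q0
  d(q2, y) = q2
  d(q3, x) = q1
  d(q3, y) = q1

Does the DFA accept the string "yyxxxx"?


Trace: q0 -> q0 -> q0 -> q0 -> q0 -> q0 -> q0
Final state: q0
Accept states: {q1}

No, rejected (final state q0 is not an accept state)


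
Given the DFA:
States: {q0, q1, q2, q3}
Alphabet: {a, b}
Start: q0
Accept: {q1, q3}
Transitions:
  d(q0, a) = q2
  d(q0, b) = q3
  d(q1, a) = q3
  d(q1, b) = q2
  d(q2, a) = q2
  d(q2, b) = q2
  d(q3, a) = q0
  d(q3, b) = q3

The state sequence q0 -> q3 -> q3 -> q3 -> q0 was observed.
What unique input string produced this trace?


Trace back each transition to find the symbol:
  q0 --[b]--> q3
  q3 --[b]--> q3
  q3 --[b]--> q3
  q3 --[a]--> q0

"bbba"


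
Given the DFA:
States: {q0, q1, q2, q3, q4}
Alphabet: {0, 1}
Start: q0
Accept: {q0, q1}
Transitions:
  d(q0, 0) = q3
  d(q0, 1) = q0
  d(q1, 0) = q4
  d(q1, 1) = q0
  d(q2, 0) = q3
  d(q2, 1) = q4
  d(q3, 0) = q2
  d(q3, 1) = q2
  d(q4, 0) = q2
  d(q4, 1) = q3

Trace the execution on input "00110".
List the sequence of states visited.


Input: 00110
d(q0, 0) = q3
d(q3, 0) = q2
d(q2, 1) = q4
d(q4, 1) = q3
d(q3, 0) = q2


q0 -> q3 -> q2 -> q4 -> q3 -> q2


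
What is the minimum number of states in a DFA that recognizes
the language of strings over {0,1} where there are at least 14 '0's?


States: count = 0, 1, ..., 13, and a final '>= 14' state.
Total: 14 + 1 = 15. Accept = '>= 14' state.

15


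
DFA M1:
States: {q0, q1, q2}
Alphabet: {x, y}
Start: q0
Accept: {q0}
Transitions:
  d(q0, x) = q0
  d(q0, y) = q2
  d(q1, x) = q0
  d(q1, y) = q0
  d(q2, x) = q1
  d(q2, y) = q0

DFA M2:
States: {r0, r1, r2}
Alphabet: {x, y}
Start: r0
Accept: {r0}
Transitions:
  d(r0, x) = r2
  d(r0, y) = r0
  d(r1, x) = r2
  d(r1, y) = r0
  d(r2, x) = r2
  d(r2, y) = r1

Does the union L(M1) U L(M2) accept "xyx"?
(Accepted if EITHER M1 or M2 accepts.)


M1: final=q1 accepted=False
M2: final=r2 accepted=False

No, union rejects (neither accepts)


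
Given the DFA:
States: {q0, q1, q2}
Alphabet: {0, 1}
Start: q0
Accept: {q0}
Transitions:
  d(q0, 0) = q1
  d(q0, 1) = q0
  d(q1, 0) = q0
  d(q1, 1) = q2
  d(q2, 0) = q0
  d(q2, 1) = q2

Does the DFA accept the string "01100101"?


Trace: q0 -> q1 -> q2 -> q2 -> q0 -> q1 -> q2 -> q0 -> q0
Final state: q0
Accept states: {q0}

Yes, accepted (final state q0 is an accept state)


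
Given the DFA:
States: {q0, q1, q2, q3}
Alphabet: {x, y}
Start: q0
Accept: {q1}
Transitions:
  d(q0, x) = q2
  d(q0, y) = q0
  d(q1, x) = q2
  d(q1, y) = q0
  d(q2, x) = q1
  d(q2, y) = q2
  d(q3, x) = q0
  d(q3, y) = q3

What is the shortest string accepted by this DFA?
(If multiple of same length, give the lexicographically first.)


BFS by string length (lex-first path to each state shown):
  len 0: q0<-""
  len 1: q0<-"y", q2<-"x"
  len 2: q0<-"yy", q1<-"xx", q2<-"xy"
Found accept state at length 2.

"xx"


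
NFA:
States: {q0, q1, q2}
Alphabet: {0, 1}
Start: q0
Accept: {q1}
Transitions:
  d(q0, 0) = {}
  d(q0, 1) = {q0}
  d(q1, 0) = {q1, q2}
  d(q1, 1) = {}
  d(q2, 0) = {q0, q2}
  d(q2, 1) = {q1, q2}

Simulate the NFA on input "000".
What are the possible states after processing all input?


Start: {q0}
  --0--> {}
  --0--> {}
  --0--> {}

{} (empty set, no valid transitions)


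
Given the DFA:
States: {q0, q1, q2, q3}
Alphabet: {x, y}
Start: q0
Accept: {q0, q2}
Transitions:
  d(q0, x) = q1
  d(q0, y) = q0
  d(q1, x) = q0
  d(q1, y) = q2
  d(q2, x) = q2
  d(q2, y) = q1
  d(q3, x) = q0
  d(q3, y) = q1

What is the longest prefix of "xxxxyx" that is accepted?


Run the DFA, marking each prefix where the state is accepting:
  "" -> q0 [accept]
  "x" -> q1 [reject]
  "xx" -> q0 [accept]
  "xxx" -> q1 [reject]
  "xxxx" -> q0 [accept]
  "xxxxy" -> q0 [accept]
  "xxxxyx" -> q1 [reject]

"xxxxy"


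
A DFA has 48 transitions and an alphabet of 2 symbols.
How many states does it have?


Each state has exactly one transition per symbol.
states = transitions / |alphabet| = 48 / 2 = 24

24


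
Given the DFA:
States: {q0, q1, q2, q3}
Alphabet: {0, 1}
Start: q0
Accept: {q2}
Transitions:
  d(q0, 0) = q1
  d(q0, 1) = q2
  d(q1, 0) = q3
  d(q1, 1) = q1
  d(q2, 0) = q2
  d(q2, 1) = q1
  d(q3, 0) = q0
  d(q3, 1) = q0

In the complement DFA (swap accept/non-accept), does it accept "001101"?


Trace: q0 -> q1 -> q3 -> q0 -> q2 -> q2 -> q1
Final: q1
Original accept: {q2}
Complement: q1 is not in original accept

Yes, complement accepts (original rejects)


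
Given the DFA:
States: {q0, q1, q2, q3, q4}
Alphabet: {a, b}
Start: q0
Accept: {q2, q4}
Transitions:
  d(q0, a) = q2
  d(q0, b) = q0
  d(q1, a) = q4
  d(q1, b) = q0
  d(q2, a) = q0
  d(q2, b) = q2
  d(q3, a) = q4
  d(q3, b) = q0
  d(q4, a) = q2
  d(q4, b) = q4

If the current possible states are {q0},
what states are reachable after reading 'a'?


Apply transition on 'a' from each current state:
  d(q0, a) = q2

{q2}


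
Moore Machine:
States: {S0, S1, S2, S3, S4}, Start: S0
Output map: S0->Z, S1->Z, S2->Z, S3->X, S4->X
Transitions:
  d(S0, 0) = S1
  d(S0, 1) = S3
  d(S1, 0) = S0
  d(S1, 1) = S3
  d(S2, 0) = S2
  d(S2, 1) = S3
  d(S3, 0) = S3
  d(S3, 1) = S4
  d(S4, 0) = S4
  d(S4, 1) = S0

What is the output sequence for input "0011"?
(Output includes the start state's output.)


Start: S0 (output Z)
  --0--> S1 (output Z)
  --0--> S0 (output Z)
  --1--> S3 (output X)
  --1--> S4 (output X)

"ZZZXX"


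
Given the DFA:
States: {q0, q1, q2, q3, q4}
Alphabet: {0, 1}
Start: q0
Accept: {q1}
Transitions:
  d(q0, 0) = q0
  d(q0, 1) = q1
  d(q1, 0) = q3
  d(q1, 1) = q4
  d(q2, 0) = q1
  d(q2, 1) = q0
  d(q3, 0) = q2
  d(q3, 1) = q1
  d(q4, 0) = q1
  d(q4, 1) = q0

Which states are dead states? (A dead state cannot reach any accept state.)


Forward reachability from each state:
  q0 -> reaches accept state q1 (live)
  q1 -> reaches accept state q1 (live)
  q2 -> reaches accept state q1 (live)
  q3 -> reaches accept state q1 (live)
  q4 -> reaches accept state q1 (live)

None (all states can reach an accept state)


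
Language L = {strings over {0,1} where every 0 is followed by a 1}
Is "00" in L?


'00' present: True; ends with '0': True

No, "00" is not in L


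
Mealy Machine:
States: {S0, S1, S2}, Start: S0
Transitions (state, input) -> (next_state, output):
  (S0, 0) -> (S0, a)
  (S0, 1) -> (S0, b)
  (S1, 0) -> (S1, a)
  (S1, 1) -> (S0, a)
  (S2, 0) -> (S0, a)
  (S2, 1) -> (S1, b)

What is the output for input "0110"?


Step-by-step:
  (S0, 0) -> (S0, a)
  (S0, 1) -> (S0, b)
  (S0, 1) -> (S0, b)
  (S0, 0) -> (S0, a)

"abba"


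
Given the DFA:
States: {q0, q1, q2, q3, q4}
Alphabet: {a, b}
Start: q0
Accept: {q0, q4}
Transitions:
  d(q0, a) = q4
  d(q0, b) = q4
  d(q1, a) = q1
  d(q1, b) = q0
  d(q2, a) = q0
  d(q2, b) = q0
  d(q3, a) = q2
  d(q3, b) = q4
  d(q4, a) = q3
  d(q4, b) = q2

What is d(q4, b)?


Looking up transition d(q4, b)

q2


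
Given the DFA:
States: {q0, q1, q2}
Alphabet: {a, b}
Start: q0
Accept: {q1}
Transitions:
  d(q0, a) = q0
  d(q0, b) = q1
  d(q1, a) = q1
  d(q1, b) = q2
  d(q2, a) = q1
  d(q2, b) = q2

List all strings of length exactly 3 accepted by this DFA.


All strings of length 3: 8 total
Accepted: 4

"aab", "aba", "baa", "bba"


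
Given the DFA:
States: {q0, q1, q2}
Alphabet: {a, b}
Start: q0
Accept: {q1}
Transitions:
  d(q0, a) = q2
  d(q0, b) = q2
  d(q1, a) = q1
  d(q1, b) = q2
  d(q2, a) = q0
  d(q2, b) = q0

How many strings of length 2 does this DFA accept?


Enumerating all length-2 strings:
  "aa" -> q0 [reject]
  "ab" -> q0 [reject]
  "ba" -> q0 [reject]
  "bb" -> q0 [reject]

0 out of 4


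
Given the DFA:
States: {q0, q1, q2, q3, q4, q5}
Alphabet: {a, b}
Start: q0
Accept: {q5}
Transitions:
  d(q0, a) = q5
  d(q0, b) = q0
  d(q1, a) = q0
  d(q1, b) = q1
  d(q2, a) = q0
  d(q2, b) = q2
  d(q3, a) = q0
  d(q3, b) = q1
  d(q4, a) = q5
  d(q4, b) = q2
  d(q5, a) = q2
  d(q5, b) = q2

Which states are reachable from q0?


BFS from q0:
  layer 0: {q0}
  layer 1: {q5}
  layer 2: {q2}

{q0, q2, q5}


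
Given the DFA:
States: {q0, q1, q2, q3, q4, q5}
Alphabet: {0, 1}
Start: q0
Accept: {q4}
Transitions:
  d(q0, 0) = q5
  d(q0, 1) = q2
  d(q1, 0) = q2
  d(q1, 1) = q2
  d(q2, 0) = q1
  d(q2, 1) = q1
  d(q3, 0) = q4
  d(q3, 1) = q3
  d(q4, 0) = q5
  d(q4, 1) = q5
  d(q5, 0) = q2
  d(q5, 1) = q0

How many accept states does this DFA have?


Accept states listed: {q4}
Counting: q4(1)

1


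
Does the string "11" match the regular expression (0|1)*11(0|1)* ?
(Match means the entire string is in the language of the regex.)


|string| = 2; first = '1'; last = '1'

Yes, "11" matches (0|1)*11(0|1)*


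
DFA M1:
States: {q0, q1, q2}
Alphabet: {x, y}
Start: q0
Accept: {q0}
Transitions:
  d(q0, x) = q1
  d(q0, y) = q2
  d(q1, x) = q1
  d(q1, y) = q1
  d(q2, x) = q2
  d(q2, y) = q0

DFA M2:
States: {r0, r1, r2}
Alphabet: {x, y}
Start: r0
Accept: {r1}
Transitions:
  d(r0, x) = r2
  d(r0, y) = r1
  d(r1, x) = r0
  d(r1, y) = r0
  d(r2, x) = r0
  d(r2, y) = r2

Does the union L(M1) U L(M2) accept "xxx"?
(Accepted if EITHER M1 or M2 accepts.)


M1: final=q1 accepted=False
M2: final=r2 accepted=False

No, union rejects (neither accepts)


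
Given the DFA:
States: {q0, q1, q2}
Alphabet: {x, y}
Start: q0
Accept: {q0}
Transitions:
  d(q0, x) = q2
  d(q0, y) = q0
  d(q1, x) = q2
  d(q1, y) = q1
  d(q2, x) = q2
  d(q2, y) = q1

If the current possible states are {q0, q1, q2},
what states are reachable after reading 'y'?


Apply transition on 'y' from each current state:
  d(q0, y) = q0
  d(q1, y) = q1
  d(q2, y) = q1

{q0, q1}


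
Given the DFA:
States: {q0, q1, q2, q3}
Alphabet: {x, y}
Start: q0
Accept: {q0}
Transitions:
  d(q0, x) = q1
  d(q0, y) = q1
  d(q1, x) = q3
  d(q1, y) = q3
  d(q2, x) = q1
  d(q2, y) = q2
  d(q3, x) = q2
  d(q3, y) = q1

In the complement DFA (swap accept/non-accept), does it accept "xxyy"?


Trace: q0 -> q1 -> q3 -> q1 -> q3
Final: q3
Original accept: {q0}
Complement: q3 is not in original accept

Yes, complement accepts (original rejects)


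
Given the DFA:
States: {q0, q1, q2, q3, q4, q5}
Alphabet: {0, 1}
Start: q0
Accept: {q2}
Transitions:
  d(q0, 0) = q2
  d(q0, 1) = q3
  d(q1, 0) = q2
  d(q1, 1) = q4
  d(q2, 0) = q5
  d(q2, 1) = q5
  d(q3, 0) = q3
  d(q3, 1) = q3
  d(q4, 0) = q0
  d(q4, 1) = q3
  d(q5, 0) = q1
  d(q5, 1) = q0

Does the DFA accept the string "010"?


Trace: q0 -> q2 -> q5 -> q1
Final state: q1
Accept states: {q2}

No, rejected (final state q1 is not an accept state)
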